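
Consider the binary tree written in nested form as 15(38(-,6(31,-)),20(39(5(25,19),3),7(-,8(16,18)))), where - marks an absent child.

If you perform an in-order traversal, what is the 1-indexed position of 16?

12

In-order visits the left subtree, then the node, then the right subtree.
At 15: go left to 38.
  At 38: no left child.
  Visit 38.
  At 38: go right to 6.
    At 6: go left to 31.
      31 is a leaf — visit 31.
    Visit 6.
    At 6: no right child.
Visit 15.
At 15: go right to 20.
  At 20: go left to 39.
    At 39: go left to 5.
      At 5: go left to 25.
        25 is a leaf — visit 25.
      Visit 5.
      At 5: go right to 19.
        19 is a leaf — visit 19.
    Visit 39.
    At 39: go right to 3.
      3 is a leaf — visit 3.
  Visit 20.
  At 20: go right to 7.
    At 7: no left child.
    Visit 7.
    At 7: go right to 8.
      At 8: go left to 16.
        16 is a leaf — visit 16.
      Visit 8.
      At 8: go right to 18.
        18 is a leaf — visit 18.
Full in-order sequence: 38, 31, 6, 15, 25, 5, 19, 39, 3, 20, 7, 16, 8, 18.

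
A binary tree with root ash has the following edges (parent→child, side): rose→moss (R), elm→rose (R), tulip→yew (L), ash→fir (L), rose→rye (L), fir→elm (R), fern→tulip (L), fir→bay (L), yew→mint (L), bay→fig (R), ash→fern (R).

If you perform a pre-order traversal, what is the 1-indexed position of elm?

Pre-order visits the node, then its left subtree, then its right subtree.
Visit ash.
At ash: go left to fir.
  Visit fir.
  At fir: go left to bay.
    Visit bay.
    At bay: no left child.
    At bay: go right to fig.
      fig is a leaf — visit fig.
  At fir: go right to elm.
    Visit elm.
    At elm: no left child.
    At elm: go right to rose.
      Visit rose.
      At rose: go left to rye.
        rye is a leaf — visit rye.
      At rose: go right to moss.
        moss is a leaf — visit moss.
At ash: go right to fern.
  Visit fern.
  At fern: go left to tulip.
    Visit tulip.
    At tulip: go left to yew.
      Visit yew.
      At yew: go left to mint.
        mint is a leaf — visit mint.
      At yew: no right child.
    At tulip: no right child.
  At fern: no right child.
Full pre-order sequence: ash, fir, bay, fig, elm, rose, rye, moss, fern, tulip, yew, mint.

5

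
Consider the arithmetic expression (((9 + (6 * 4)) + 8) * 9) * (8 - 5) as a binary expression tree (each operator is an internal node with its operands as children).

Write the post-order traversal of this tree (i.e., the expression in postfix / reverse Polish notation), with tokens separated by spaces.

9 6 4 * + 8 + 9 * 8 5 - *

Post-order on an expression tree gives postfix notation: for each operator, emit left operand, right operand, then the operator.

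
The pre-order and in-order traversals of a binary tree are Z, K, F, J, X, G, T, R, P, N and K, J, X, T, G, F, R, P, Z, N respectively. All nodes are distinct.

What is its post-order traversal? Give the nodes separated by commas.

T, G, X, J, P, R, F, K, N, Z

The first element of pre-order is the root; it splits in-order into left and right subtrees.
Root Z: left subtree has 8 nodes {K, J, X, T, G, F, R, P}, right has 1 {N}.
  Root K: left subtree has 0 nodes { }, right has 7 {J, X, T, G, F, R, P}.
    Root F: left subtree has 4 nodes {J, X, T, G}, right has 2 {R, P}.
      Root J: left subtree has 0 nodes { }, right has 3 {X, T, G}.
        Root X: left subtree has 0 nodes { }, right has 2 {T, G}.
          Root G: left subtree has 1 node {T}, right has 0 { }.
      Root R: left subtree has 0 nodes { }, right has 1 {P}.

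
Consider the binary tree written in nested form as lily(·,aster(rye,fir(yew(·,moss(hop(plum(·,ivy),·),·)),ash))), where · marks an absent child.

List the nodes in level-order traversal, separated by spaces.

lily aster rye fir yew ash moss hop plum ivy

Level-order visits nodes level by level from the root, left to right within each level.
Level 0: lily
Level 1: aster
Level 2: rye, fir
Level 3: yew, ash
Level 4: moss
Level 5: hop
Level 6: plum
Level 7: ivy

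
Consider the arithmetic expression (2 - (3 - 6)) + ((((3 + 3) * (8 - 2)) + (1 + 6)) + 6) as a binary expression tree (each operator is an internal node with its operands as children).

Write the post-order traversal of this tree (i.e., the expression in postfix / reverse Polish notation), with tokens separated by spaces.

Post-order on an expression tree gives postfix notation: for each operator, emit left operand, right operand, then the operator.

2 3 6 - - 3 3 + 8 2 - * 1 6 + + 6 + +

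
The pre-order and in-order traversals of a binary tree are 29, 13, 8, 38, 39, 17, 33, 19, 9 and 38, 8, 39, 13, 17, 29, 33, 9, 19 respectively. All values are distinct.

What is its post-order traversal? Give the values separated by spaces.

38 39 8 17 13 9 19 33 29

The first element of pre-order is the root; it splits in-order into left and right subtrees.
Root 29: left subtree has 5 nodes {38, 8, 39, 13, 17}, right has 3 {33, 9, 19}.
  Root 13: left subtree has 3 nodes {38, 8, 39}, right has 1 {17}.
    Root 8: left subtree has 1 node {38}, right has 1 {39}.
  Root 33: left subtree has 0 nodes { }, right has 2 {9, 19}.
    Root 19: left subtree has 1 node {9}, right has 0 { }.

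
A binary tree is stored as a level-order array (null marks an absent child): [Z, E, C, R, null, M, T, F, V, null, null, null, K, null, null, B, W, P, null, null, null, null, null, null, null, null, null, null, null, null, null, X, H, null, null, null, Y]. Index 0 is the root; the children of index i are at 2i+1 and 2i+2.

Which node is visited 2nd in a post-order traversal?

Post-order visits the left subtree, then the right subtree, then the node.
At Z: go left to E.
  At E: go left to R.
    At R: go left to F.
      At F: go left to B.
        At B: go left to X.
          X is a leaf — visit X.
        At B: go right to H.
          H is a leaf — visit H.
        Visit B.
      At F: go right to W.
        W is a leaf — visit W.
      Visit F.
    At R: go right to V.
      At V: go left to P.
        At P: no left child.
        At P: go right to Y.
          Y is a leaf — visit Y.
        Visit P.
      At V: no right child.
      Visit V.
    Visit R.
  At E: no right child.
  Visit E.
At Z: go right to C.
  At C: go left to M.
    At M: no left child.
    At M: go right to K.
      K is a leaf — visit K.
    Visit M.
  At C: go right to T.
    T is a leaf — visit T.
  Visit C.
Visit Z.
Full post-order sequence: X, H, B, W, F, Y, P, V, R, E, K, M, T, C, Z.

H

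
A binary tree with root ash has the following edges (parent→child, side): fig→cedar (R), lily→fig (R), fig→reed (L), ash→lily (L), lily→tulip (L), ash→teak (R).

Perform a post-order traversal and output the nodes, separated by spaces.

tulip reed cedar fig lily teak ash

Post-order visits the left subtree, then the right subtree, then the node.
At ash: go left to lily.
  At lily: go left to tulip.
    tulip is a leaf — visit tulip.
  At lily: go right to fig.
    At fig: go left to reed.
      reed is a leaf — visit reed.
    At fig: go right to cedar.
      cedar is a leaf — visit cedar.
    Visit fig.
  Visit lily.
At ash: go right to teak.
  teak is a leaf — visit teak.
Visit ash.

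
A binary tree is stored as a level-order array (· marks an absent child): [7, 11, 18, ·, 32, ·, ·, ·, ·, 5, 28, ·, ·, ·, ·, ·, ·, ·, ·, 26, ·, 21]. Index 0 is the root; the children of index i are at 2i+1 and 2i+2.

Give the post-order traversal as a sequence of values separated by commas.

Post-order visits the left subtree, then the right subtree, then the node.
At 7: go left to 11.
  At 11: no left child.
  At 11: go right to 32.
    At 32: go left to 5.
      At 5: go left to 26.
        26 is a leaf — visit 26.
      At 5: no right child.
      Visit 5.
    At 32: go right to 28.
      At 28: go left to 21.
        21 is a leaf — visit 21.
      At 28: no right child.
      Visit 28.
    Visit 32.
  Visit 11.
At 7: go right to 18.
  18 is a leaf — visit 18.
Visit 7.

26, 5, 21, 28, 32, 11, 18, 7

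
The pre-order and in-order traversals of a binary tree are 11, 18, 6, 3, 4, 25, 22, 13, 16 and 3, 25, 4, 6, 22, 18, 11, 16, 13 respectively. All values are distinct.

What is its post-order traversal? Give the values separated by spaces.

25 4 3 22 6 18 16 13 11

The first element of pre-order is the root; it splits in-order into left and right subtrees.
Root 11: left subtree has 6 nodes {3, 25, 4, 6, 22, 18}, right has 2 {16, 13}.
  Root 18: left subtree has 5 nodes {3, 25, 4, 6, 22}, right has 0 { }.
    Root 6: left subtree has 3 nodes {3, 25, 4}, right has 1 {22}.
      Root 3: left subtree has 0 nodes { }, right has 2 {25, 4}.
        Root 4: left subtree has 1 node {25}, right has 0 { }.
  Root 13: left subtree has 1 node {16}, right has 0 { }.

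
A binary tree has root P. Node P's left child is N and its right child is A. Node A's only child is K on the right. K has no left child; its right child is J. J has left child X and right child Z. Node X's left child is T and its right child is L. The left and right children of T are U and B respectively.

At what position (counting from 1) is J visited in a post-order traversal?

Post-order visits the left subtree, then the right subtree, then the node.
At P: go left to N.
  N is a leaf — visit N.
At P: go right to A.
  At A: no left child.
  At A: go right to K.
    At K: no left child.
    At K: go right to J.
      At J: go left to X.
        At X: go left to T.
          At T: go left to U.
            U is a leaf — visit U.
          At T: go right to B.
            B is a leaf — visit B.
          Visit T.
        At X: go right to L.
          L is a leaf — visit L.
        Visit X.
      At J: go right to Z.
        Z is a leaf — visit Z.
      Visit J.
    Visit K.
  Visit A.
Visit P.
Full post-order sequence: N, U, B, T, L, X, Z, J, K, A, P.

8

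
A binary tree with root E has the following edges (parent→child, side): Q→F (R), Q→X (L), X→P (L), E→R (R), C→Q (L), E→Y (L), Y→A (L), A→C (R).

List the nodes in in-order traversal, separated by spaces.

A P X Q F C Y E R

In-order visits the left subtree, then the node, then the right subtree.
At E: go left to Y.
  At Y: go left to A.
    At A: no left child.
    Visit A.
    At A: go right to C.
      At C: go left to Q.
        At Q: go left to X.
          At X: go left to P.
            P is a leaf — visit P.
          Visit X.
          At X: no right child.
        Visit Q.
        At Q: go right to F.
          F is a leaf — visit F.
      Visit C.
      At C: no right child.
  Visit Y.
  At Y: no right child.
Visit E.
At E: go right to R.
  R is a leaf — visit R.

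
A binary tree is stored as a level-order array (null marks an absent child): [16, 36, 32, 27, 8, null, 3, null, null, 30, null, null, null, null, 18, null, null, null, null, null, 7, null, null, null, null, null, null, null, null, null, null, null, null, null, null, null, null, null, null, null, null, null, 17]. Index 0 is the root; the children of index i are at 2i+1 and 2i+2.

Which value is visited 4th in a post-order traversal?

30

Post-order visits the left subtree, then the right subtree, then the node.
At 16: go left to 36.
  At 36: go left to 27.
    27 is a leaf — visit 27.
  At 36: go right to 8.
    At 8: go left to 30.
      At 30: no left child.
      At 30: go right to 7.
        At 7: no left child.
        At 7: go right to 17.
          17 is a leaf — visit 17.
        Visit 7.
      Visit 30.
    At 8: no right child.
    Visit 8.
  Visit 36.
At 16: go right to 32.
  At 32: no left child.
  At 32: go right to 3.
    At 3: no left child.
    At 3: go right to 18.
      18 is a leaf — visit 18.
    Visit 3.
  Visit 32.
Visit 16.
Full post-order sequence: 27, 17, 7, 30, 8, 36, 18, 3, 32, 16.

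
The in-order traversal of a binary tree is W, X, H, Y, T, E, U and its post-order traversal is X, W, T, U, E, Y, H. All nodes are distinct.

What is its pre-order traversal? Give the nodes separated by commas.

The last element of post-order is the root; it splits in-order into left and right subtrees.
Root H: left subtree has 2 nodes {W, X}, right has 4 {Y, T, E, U}.
  Root W: left subtree has 0 nodes { }, right has 1 {X}.
  Root Y: left subtree has 0 nodes { }, right has 3 {T, E, U}.
    Root E: left subtree has 1 node {T}, right has 1 {U}.

H, W, X, Y, E, T, U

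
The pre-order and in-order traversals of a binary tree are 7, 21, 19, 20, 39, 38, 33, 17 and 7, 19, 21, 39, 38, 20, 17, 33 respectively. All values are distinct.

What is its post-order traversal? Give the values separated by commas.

The first element of pre-order is the root; it splits in-order into left and right subtrees.
Root 7: left subtree has 0 nodes { }, right has 7 {19, 21, 39, 38, 20, 17, 33}.
  Root 21: left subtree has 1 node {19}, right has 5 {39, 38, 20, 17, 33}.
    Root 20: left subtree has 2 nodes {39, 38}, right has 2 {17, 33}.
      Root 39: left subtree has 0 nodes { }, right has 1 {38}.
      Root 33: left subtree has 1 node {17}, right has 0 { }.

19, 38, 39, 17, 33, 20, 21, 7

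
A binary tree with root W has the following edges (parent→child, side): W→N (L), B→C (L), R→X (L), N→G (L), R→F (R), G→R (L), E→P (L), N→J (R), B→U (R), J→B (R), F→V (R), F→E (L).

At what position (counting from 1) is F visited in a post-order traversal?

5

Post-order visits the left subtree, then the right subtree, then the node.
At W: go left to N.
  At N: go left to G.
    At G: go left to R.
      At R: go left to X.
        X is a leaf — visit X.
      At R: go right to F.
        At F: go left to E.
          At E: go left to P.
            P is a leaf — visit P.
          At E: no right child.
          Visit E.
        At F: go right to V.
          V is a leaf — visit V.
        Visit F.
      Visit R.
    At G: no right child.
    Visit G.
  At N: go right to J.
    At J: no left child.
    At J: go right to B.
      At B: go left to C.
        C is a leaf — visit C.
      At B: go right to U.
        U is a leaf — visit U.
      Visit B.
    Visit J.
  Visit N.
At W: no right child.
Visit W.
Full post-order sequence: X, P, E, V, F, R, G, C, U, B, J, N, W.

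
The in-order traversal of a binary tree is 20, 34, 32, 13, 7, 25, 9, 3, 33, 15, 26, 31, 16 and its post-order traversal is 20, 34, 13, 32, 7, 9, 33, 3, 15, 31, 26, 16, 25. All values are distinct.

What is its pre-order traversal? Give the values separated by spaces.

The last element of post-order is the root; it splits in-order into left and right subtrees.
Root 25: left subtree has 5 nodes {20, 34, 32, 13, 7}, right has 7 {9, 3, 33, 15, 26, 31, 16}.
  Root 7: left subtree has 4 nodes {20, 34, 32, 13}, right has 0 { }.
    Root 32: left subtree has 2 nodes {20, 34}, right has 1 {13}.
      Root 34: left subtree has 1 node {20}, right has 0 { }.
  Root 16: left subtree has 6 nodes {9, 3, 33, 15, 26, 31}, right has 0 { }.
    Root 26: left subtree has 4 nodes {9, 3, 33, 15}, right has 1 {31}.
      Root 15: left subtree has 3 nodes {9, 3, 33}, right has 0 { }.
        Root 3: left subtree has 1 node {9}, right has 1 {33}.

25 7 32 34 20 13 16 26 15 3 9 33 31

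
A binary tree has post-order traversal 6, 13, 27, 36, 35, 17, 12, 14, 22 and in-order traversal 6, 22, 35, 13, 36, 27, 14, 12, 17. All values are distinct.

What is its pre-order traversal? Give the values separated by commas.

The last element of post-order is the root; it splits in-order into left and right subtrees.
Root 22: left subtree has 1 node {6}, right has 7 {35, 13, 36, 27, 14, 12, 17}.
  Root 14: left subtree has 4 nodes {35, 13, 36, 27}, right has 2 {12, 17}.
    Root 35: left subtree has 0 nodes { }, right has 3 {13, 36, 27}.
      Root 36: left subtree has 1 node {13}, right has 1 {27}.
    Root 12: left subtree has 0 nodes { }, right has 1 {17}.

22, 6, 14, 35, 36, 13, 27, 12, 17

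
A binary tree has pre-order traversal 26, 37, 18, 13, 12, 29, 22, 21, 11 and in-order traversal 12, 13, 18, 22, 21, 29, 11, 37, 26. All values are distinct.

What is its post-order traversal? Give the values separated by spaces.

12 13 21 22 11 29 18 37 26

The first element of pre-order is the root; it splits in-order into left and right subtrees.
Root 26: left subtree has 8 nodes {12, 13, 18, 22, 21, 29, 11, 37}, right has 0 { }.
  Root 37: left subtree has 7 nodes {12, 13, 18, 22, 21, 29, 11}, right has 0 { }.
    Root 18: left subtree has 2 nodes {12, 13}, right has 4 {22, 21, 29, 11}.
      Root 13: left subtree has 1 node {12}, right has 0 { }.
      Root 29: left subtree has 2 nodes {22, 21}, right has 1 {11}.
        Root 22: left subtree has 0 nodes { }, right has 1 {21}.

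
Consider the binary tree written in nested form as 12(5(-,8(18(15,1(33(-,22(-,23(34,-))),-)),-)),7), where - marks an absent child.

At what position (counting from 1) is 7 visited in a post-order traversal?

10

Post-order visits the left subtree, then the right subtree, then the node.
At 12: go left to 5.
  At 5: no left child.
  At 5: go right to 8.
    At 8: go left to 18.
      At 18: go left to 15.
        15 is a leaf — visit 15.
      At 18: go right to 1.
        At 1: go left to 33.
          At 33: no left child.
          At 33: go right to 22.
            At 22: no left child.
            At 22: go right to 23.
              At 23: go left to 34.
                34 is a leaf — visit 34.
              At 23: no right child.
              Visit 23.
            Visit 22.
          Visit 33.
        At 1: no right child.
        Visit 1.
      Visit 18.
    At 8: no right child.
    Visit 8.
  Visit 5.
At 12: go right to 7.
  7 is a leaf — visit 7.
Visit 12.
Full post-order sequence: 15, 34, 23, 22, 33, 1, 18, 8, 5, 7, 12.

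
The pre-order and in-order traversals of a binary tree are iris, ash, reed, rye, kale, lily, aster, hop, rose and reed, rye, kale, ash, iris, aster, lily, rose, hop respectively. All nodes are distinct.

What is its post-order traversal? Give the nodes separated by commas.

kale, rye, reed, ash, aster, rose, hop, lily, iris

The first element of pre-order is the root; it splits in-order into left and right subtrees.
Root iris: left subtree has 4 nodes {reed, rye, kale, ash}, right has 4 {aster, lily, rose, hop}.
  Root ash: left subtree has 3 nodes {reed, rye, kale}, right has 0 { }.
    Root reed: left subtree has 0 nodes { }, right has 2 {rye, kale}.
      Root rye: left subtree has 0 nodes { }, right has 1 {kale}.
  Root lily: left subtree has 1 node {aster}, right has 2 {rose, hop}.
    Root hop: left subtree has 1 node {rose}, right has 0 { }.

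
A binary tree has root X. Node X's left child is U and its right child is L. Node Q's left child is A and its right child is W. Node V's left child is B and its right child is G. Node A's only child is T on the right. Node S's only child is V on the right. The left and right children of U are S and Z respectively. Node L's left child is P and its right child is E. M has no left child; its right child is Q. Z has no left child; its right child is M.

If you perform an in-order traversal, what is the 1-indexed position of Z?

In-order visits the left subtree, then the node, then the right subtree.
At X: go left to U.
  At U: go left to S.
    At S: no left child.
    Visit S.
    At S: go right to V.
      At V: go left to B.
        B is a leaf — visit B.
      Visit V.
      At V: go right to G.
        G is a leaf — visit G.
  Visit U.
  At U: go right to Z.
    At Z: no left child.
    Visit Z.
    At Z: go right to M.
      At M: no left child.
      Visit M.
      At M: go right to Q.
        At Q: go left to A.
          At A: no left child.
          Visit A.
          At A: go right to T.
            T is a leaf — visit T.
        Visit Q.
        At Q: go right to W.
          W is a leaf — visit W.
Visit X.
At X: go right to L.
  At L: go left to P.
    P is a leaf — visit P.
  Visit L.
  At L: go right to E.
    E is a leaf — visit E.
Full in-order sequence: S, B, V, G, U, Z, M, A, T, Q, W, X, P, L, E.

6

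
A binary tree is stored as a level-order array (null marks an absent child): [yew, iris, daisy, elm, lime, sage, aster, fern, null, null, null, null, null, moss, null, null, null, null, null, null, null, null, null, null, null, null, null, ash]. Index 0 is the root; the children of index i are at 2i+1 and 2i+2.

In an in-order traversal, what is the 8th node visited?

In-order visits the left subtree, then the node, then the right subtree.
At yew: go left to iris.
  At iris: go left to elm.
    At elm: go left to fern.
      fern is a leaf — visit fern.
    Visit elm.
    At elm: no right child.
  Visit iris.
  At iris: go right to lime.
    lime is a leaf — visit lime.
Visit yew.
At yew: go right to daisy.
  At daisy: go left to sage.
    sage is a leaf — visit sage.
  Visit daisy.
  At daisy: go right to aster.
    At aster: go left to moss.
      At moss: go left to ash.
        ash is a leaf — visit ash.
      Visit moss.
      At moss: no right child.
    Visit aster.
    At aster: no right child.
Full in-order sequence: fern, elm, iris, lime, yew, sage, daisy, ash, moss, aster.

ash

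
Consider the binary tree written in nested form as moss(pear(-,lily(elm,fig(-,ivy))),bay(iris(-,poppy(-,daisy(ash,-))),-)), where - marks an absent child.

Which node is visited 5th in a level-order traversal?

iris

Level-order visits nodes level by level from the root, left to right within each level.
Level 0: moss
Level 1: pear, bay
Level 2: lily, iris
Level 3: elm, fig, poppy
Level 4: ivy, daisy
Level 5: ash
Full level-order sequence: moss, pear, bay, lily, iris, elm, fig, poppy, ivy, daisy, ash.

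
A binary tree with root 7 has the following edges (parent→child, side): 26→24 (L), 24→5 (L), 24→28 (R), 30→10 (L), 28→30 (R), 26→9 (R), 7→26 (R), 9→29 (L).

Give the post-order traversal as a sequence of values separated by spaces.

Post-order visits the left subtree, then the right subtree, then the node.
At 7: no left child.
At 7: go right to 26.
  At 26: go left to 24.
    At 24: go left to 5.
      5 is a leaf — visit 5.
    At 24: go right to 28.
      At 28: no left child.
      At 28: go right to 30.
        At 30: go left to 10.
          10 is a leaf — visit 10.
        At 30: no right child.
        Visit 30.
      Visit 28.
    Visit 24.
  At 26: go right to 9.
    At 9: go left to 29.
      29 is a leaf — visit 29.
    At 9: no right child.
    Visit 9.
  Visit 26.
Visit 7.

5 10 30 28 24 29 9 26 7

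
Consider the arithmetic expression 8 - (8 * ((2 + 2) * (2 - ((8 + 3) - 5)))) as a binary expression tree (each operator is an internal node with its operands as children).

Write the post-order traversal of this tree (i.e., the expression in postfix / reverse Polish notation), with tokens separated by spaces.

8 8 2 2 + 2 8 3 + 5 - - * * -

Post-order on an expression tree gives postfix notation: for each operator, emit left operand, right operand, then the operator.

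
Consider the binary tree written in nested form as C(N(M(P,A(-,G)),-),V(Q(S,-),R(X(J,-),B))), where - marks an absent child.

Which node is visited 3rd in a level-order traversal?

Level-order visits nodes level by level from the root, left to right within each level.
Level 0: C
Level 1: N, V
Level 2: M, Q, R
Level 3: P, A, S, X, B
Level 4: G, J
Full level-order sequence: C, N, V, M, Q, R, P, A, S, X, B, G, J.

V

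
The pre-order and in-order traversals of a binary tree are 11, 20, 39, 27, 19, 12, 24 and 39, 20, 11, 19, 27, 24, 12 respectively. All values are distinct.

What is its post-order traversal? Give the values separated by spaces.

39 20 19 24 12 27 11

The first element of pre-order is the root; it splits in-order into left and right subtrees.
Root 11: left subtree has 2 nodes {39, 20}, right has 4 {19, 27, 24, 12}.
  Root 20: left subtree has 1 node {39}, right has 0 { }.
  Root 27: left subtree has 1 node {19}, right has 2 {24, 12}.
    Root 12: left subtree has 1 node {24}, right has 0 { }.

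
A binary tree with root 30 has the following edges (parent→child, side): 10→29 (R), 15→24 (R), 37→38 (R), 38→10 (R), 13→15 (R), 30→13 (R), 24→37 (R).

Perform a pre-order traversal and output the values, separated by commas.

Pre-order visits the node, then its left subtree, then its right subtree.
Visit 30.
At 30: no left child.
At 30: go right to 13.
  Visit 13.
  At 13: no left child.
  At 13: go right to 15.
    Visit 15.
    At 15: no left child.
    At 15: go right to 24.
      Visit 24.
      At 24: no left child.
      At 24: go right to 37.
        Visit 37.
        At 37: no left child.
        At 37: go right to 38.
          Visit 38.
          At 38: no left child.
          At 38: go right to 10.
            Visit 10.
            At 10: no left child.
            At 10: go right to 29.
              29 is a leaf — visit 29.

30, 13, 15, 24, 37, 38, 10, 29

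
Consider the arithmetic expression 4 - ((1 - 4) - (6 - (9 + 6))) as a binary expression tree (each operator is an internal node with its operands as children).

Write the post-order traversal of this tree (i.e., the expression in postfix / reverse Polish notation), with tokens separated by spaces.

Post-order on an expression tree gives postfix notation: for each operator, emit left operand, right operand, then the operator.

4 1 4 - 6 9 6 + - - -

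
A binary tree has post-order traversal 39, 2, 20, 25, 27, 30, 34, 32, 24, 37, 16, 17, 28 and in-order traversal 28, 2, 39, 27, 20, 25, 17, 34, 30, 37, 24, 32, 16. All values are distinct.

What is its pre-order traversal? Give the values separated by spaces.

28 17 27 2 39 25 20 16 37 34 30 24 32

The last element of post-order is the root; it splits in-order into left and right subtrees.
Root 28: left subtree has 0 nodes { }, right has 12 {2, 39, 27, 20, 25, 17, 34, 30, 37, 24, 32, 16}.
  Root 17: left subtree has 5 nodes {2, 39, 27, 20, 25}, right has 6 {34, 30, 37, 24, 32, 16}.
    Root 27: left subtree has 2 nodes {2, 39}, right has 2 {20, 25}.
      Root 2: left subtree has 0 nodes { }, right has 1 {39}.
      Root 25: left subtree has 1 node {20}, right has 0 { }.
    Root 16: left subtree has 5 nodes {34, 30, 37, 24, 32}, right has 0 { }.
      Root 37: left subtree has 2 nodes {34, 30}, right has 2 {24, 32}.
        Root 34: left subtree has 0 nodes { }, right has 1 {30}.
        Root 24: left subtree has 0 nodes { }, right has 1 {32}.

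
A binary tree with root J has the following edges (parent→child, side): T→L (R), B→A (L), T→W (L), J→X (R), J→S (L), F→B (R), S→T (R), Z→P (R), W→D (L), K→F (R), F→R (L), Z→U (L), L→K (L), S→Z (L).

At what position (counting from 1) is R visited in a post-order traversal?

Post-order visits the left subtree, then the right subtree, then the node.
At J: go left to S.
  At S: go left to Z.
    At Z: go left to U.
      U is a leaf — visit U.
    At Z: go right to P.
      P is a leaf — visit P.
    Visit Z.
  At S: go right to T.
    At T: go left to W.
      At W: go left to D.
        D is a leaf — visit D.
      At W: no right child.
      Visit W.
    At T: go right to L.
      At L: go left to K.
        At K: no left child.
        At K: go right to F.
          At F: go left to R.
            R is a leaf — visit R.
          At F: go right to B.
            At B: go left to A.
              A is a leaf — visit A.
            At B: no right child.
            Visit B.
          Visit F.
        Visit K.
      At L: no right child.
      Visit L.
    Visit T.
  Visit S.
At J: go right to X.
  X is a leaf — visit X.
Visit J.
Full post-order sequence: U, P, Z, D, W, R, A, B, F, K, L, T, S, X, J.

6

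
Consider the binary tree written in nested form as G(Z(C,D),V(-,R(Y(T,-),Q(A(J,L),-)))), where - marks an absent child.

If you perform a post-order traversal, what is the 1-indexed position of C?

1

Post-order visits the left subtree, then the right subtree, then the node.
At G: go left to Z.
  At Z: go left to C.
    C is a leaf — visit C.
  At Z: go right to D.
    D is a leaf — visit D.
  Visit Z.
At G: go right to V.
  At V: no left child.
  At V: go right to R.
    At R: go left to Y.
      At Y: go left to T.
        T is a leaf — visit T.
      At Y: no right child.
      Visit Y.
    At R: go right to Q.
      At Q: go left to A.
        At A: go left to J.
          J is a leaf — visit J.
        At A: go right to L.
          L is a leaf — visit L.
        Visit A.
      At Q: no right child.
      Visit Q.
    Visit R.
  Visit V.
Visit G.
Full post-order sequence: C, D, Z, T, Y, J, L, A, Q, R, V, G.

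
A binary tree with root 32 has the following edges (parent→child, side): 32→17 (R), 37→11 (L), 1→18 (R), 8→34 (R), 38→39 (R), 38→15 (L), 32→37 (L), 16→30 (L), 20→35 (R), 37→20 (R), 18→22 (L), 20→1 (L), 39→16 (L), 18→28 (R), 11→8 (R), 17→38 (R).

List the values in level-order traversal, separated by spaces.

Level-order visits nodes level by level from the root, left to right within each level.
Level 0: 32
Level 1: 37, 17
Level 2: 11, 20, 38
Level 3: 8, 1, 35, 15, 39
Level 4: 34, 18, 16
Level 5: 22, 28, 30

32 37 17 11 20 38 8 1 35 15 39 34 18 16 22 28 30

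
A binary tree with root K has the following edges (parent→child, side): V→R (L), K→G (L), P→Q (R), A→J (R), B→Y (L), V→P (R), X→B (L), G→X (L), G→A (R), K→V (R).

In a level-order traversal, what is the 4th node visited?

X

Level-order visits nodes level by level from the root, left to right within each level.
Level 0: K
Level 1: G, V
Level 2: X, A, R, P
Level 3: B, J, Q
Level 4: Y
Full level-order sequence: K, G, V, X, A, R, P, B, J, Q, Y.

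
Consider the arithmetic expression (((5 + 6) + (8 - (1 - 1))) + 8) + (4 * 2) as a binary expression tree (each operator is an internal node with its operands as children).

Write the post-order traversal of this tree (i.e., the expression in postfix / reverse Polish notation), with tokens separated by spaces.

5 6 + 8 1 1 - - + 8 + 4 2 * +

Post-order on an expression tree gives postfix notation: for each operator, emit left operand, right operand, then the operator.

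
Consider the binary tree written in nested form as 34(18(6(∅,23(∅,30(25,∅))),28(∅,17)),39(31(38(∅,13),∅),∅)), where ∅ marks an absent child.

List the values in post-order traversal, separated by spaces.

25 30 23 6 17 28 18 13 38 31 39 34

Post-order visits the left subtree, then the right subtree, then the node.
At 34: go left to 18.
  At 18: go left to 6.
    At 6: no left child.
    At 6: go right to 23.
      At 23: no left child.
      At 23: go right to 30.
        At 30: go left to 25.
          25 is a leaf — visit 25.
        At 30: no right child.
        Visit 30.
      Visit 23.
    Visit 6.
  At 18: go right to 28.
    At 28: no left child.
    At 28: go right to 17.
      17 is a leaf — visit 17.
    Visit 28.
  Visit 18.
At 34: go right to 39.
  At 39: go left to 31.
    At 31: go left to 38.
      At 38: no left child.
      At 38: go right to 13.
        13 is a leaf — visit 13.
      Visit 38.
    At 31: no right child.
    Visit 31.
  At 39: no right child.
  Visit 39.
Visit 34.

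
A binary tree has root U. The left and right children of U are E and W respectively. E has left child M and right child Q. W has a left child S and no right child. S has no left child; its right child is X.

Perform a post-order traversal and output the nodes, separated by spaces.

Post-order visits the left subtree, then the right subtree, then the node.
At U: go left to E.
  At E: go left to M.
    M is a leaf — visit M.
  At E: go right to Q.
    Q is a leaf — visit Q.
  Visit E.
At U: go right to W.
  At W: go left to S.
    At S: no left child.
    At S: go right to X.
      X is a leaf — visit X.
    Visit S.
  At W: no right child.
  Visit W.
Visit U.

M Q E X S W U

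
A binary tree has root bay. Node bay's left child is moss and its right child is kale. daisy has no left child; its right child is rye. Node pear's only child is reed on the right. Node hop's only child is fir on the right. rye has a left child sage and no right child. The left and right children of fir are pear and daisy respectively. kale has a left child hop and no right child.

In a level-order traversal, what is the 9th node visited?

Level-order visits nodes level by level from the root, left to right within each level.
Level 0: bay
Level 1: moss, kale
Level 2: hop
Level 3: fir
Level 4: pear, daisy
Level 5: reed, rye
Level 6: sage
Full level-order sequence: bay, moss, kale, hop, fir, pear, daisy, reed, rye, sage.

rye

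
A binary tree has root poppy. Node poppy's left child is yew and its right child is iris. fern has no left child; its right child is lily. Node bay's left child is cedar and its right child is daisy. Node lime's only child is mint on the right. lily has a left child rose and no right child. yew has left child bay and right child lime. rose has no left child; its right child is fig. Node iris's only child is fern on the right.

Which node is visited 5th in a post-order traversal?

Post-order visits the left subtree, then the right subtree, then the node.
At poppy: go left to yew.
  At yew: go left to bay.
    At bay: go left to cedar.
      cedar is a leaf — visit cedar.
    At bay: go right to daisy.
      daisy is a leaf — visit daisy.
    Visit bay.
  At yew: go right to lime.
    At lime: no left child.
    At lime: go right to mint.
      mint is a leaf — visit mint.
    Visit lime.
  Visit yew.
At poppy: go right to iris.
  At iris: no left child.
  At iris: go right to fern.
    At fern: no left child.
    At fern: go right to lily.
      At lily: go left to rose.
        At rose: no left child.
        At rose: go right to fig.
          fig is a leaf — visit fig.
        Visit rose.
      At lily: no right child.
      Visit lily.
    Visit fern.
  Visit iris.
Visit poppy.
Full post-order sequence: cedar, daisy, bay, mint, lime, yew, fig, rose, lily, fern, iris, poppy.

lime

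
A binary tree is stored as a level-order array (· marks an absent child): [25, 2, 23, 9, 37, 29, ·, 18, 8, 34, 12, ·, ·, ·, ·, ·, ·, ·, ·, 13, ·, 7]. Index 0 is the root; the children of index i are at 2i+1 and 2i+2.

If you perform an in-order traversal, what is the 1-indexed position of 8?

3

In-order visits the left subtree, then the node, then the right subtree.
At 25: go left to 2.
  At 2: go left to 9.
    At 9: go left to 18.
      18 is a leaf — visit 18.
    Visit 9.
    At 9: go right to 8.
      8 is a leaf — visit 8.
  Visit 2.
  At 2: go right to 37.
    At 37: go left to 34.
      At 34: go left to 13.
        13 is a leaf — visit 13.
      Visit 34.
      At 34: no right child.
    Visit 37.
    At 37: go right to 12.
      At 12: go left to 7.
        7 is a leaf — visit 7.
      Visit 12.
      At 12: no right child.
Visit 25.
At 25: go right to 23.
  At 23: go left to 29.
    29 is a leaf — visit 29.
  Visit 23.
  At 23: no right child.
Full in-order sequence: 18, 9, 8, 2, 13, 34, 37, 7, 12, 25, 29, 23.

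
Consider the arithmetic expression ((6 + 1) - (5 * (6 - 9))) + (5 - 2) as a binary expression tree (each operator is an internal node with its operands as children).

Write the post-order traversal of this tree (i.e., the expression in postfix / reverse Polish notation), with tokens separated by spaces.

Post-order on an expression tree gives postfix notation: for each operator, emit left operand, right operand, then the operator.

6 1 + 5 6 9 - * - 5 2 - +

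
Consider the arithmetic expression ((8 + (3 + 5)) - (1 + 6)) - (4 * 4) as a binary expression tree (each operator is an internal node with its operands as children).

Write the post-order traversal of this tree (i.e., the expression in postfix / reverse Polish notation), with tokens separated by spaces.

8 3 5 + + 1 6 + - 4 4 * -

Post-order on an expression tree gives postfix notation: for each operator, emit left operand, right operand, then the operator.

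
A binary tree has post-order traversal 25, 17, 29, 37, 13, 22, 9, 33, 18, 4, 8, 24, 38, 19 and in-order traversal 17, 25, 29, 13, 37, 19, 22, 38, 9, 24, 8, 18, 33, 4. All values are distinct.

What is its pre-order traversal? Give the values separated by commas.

19, 13, 29, 17, 25, 37, 38, 22, 24, 9, 8, 4, 18, 33

The last element of post-order is the root; it splits in-order into left and right subtrees.
Root 19: left subtree has 5 nodes {17, 25, 29, 13, 37}, right has 8 {22, 38, 9, 24, 8, 18, 33, 4}.
  Root 13: left subtree has 3 nodes {17, 25, 29}, right has 1 {37}.
    Root 29: left subtree has 2 nodes {17, 25}, right has 0 { }.
      Root 17: left subtree has 0 nodes { }, right has 1 {25}.
  Root 38: left subtree has 1 node {22}, right has 6 {9, 24, 8, 18, 33, 4}.
    Root 24: left subtree has 1 node {9}, right has 4 {8, 18, 33, 4}.
      Root 8: left subtree has 0 nodes { }, right has 3 {18, 33, 4}.
        Root 4: left subtree has 2 nodes {18, 33}, right has 0 { }.
          Root 18: left subtree has 0 nodes { }, right has 1 {33}.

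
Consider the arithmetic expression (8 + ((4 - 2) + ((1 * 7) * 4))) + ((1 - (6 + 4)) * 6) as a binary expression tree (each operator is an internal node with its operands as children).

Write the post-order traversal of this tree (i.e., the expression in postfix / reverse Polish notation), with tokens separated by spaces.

Post-order on an expression tree gives postfix notation: for each operator, emit left operand, right operand, then the operator.

8 4 2 - 1 7 * 4 * + + 1 6 4 + - 6 * +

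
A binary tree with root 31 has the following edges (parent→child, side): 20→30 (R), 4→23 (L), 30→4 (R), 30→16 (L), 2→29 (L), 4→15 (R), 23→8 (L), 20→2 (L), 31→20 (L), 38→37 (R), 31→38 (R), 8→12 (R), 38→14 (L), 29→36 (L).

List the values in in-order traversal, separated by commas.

In-order visits the left subtree, then the node, then the right subtree.
At 31: go left to 20.
  At 20: go left to 2.
    At 2: go left to 29.
      At 29: go left to 36.
        36 is a leaf — visit 36.
      Visit 29.
      At 29: no right child.
    Visit 2.
    At 2: no right child.
  Visit 20.
  At 20: go right to 30.
    At 30: go left to 16.
      16 is a leaf — visit 16.
    Visit 30.
    At 30: go right to 4.
      At 4: go left to 23.
        At 23: go left to 8.
          At 8: no left child.
          Visit 8.
          At 8: go right to 12.
            12 is a leaf — visit 12.
        Visit 23.
        At 23: no right child.
      Visit 4.
      At 4: go right to 15.
        15 is a leaf — visit 15.
Visit 31.
At 31: go right to 38.
  At 38: go left to 14.
    14 is a leaf — visit 14.
  Visit 38.
  At 38: go right to 37.
    37 is a leaf — visit 37.

36, 29, 2, 20, 16, 30, 8, 12, 23, 4, 15, 31, 14, 38, 37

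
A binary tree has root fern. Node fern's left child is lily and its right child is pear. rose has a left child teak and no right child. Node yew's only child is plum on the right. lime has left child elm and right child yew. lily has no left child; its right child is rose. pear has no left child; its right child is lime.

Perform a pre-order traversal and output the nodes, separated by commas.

Pre-order visits the node, then its left subtree, then its right subtree.
Visit fern.
At fern: go left to lily.
  Visit lily.
  At lily: no left child.
  At lily: go right to rose.
    Visit rose.
    At rose: go left to teak.
      teak is a leaf — visit teak.
    At rose: no right child.
At fern: go right to pear.
  Visit pear.
  At pear: no left child.
  At pear: go right to lime.
    Visit lime.
    At lime: go left to elm.
      elm is a leaf — visit elm.
    At lime: go right to yew.
      Visit yew.
      At yew: no left child.
      At yew: go right to plum.
        plum is a leaf — visit plum.

fern, lily, rose, teak, pear, lime, elm, yew, plum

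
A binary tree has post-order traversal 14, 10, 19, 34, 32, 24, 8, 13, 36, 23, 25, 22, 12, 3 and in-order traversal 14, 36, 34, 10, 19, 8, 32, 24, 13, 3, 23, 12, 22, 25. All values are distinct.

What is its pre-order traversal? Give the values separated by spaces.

The last element of post-order is the root; it splits in-order into left and right subtrees.
Root 3: left subtree has 9 nodes {14, 36, 34, 10, 19, 8, 32, 24, 13}, right has 4 {23, 12, 22, 25}.
  Root 36: left subtree has 1 node {14}, right has 7 {34, 10, 19, 8, 32, 24, 13}.
    Root 13: left subtree has 6 nodes {34, 10, 19, 8, 32, 24}, right has 0 { }.
      Root 8: left subtree has 3 nodes {34, 10, 19}, right has 2 {32, 24}.
        Root 34: left subtree has 0 nodes { }, right has 2 {10, 19}.
          Root 19: left subtree has 1 node {10}, right has 0 { }.
        Root 24: left subtree has 1 node {32}, right has 0 { }.
  Root 12: left subtree has 1 node {23}, right has 2 {22, 25}.
    Root 22: left subtree has 0 nodes { }, right has 1 {25}.

3 36 14 13 8 34 19 10 24 32 12 23 22 25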